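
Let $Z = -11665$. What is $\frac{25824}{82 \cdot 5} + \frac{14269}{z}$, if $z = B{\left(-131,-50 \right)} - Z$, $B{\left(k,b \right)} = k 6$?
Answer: $\frac{143394793}{2230195} \approx 64.297$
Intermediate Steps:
$B{\left(k,b \right)} = 6 k$
$z = 10879$ ($z = 6 \left(-131\right) - -11665 = -786 + 11665 = 10879$)
$\frac{25824}{82 \cdot 5} + \frac{14269}{z} = \frac{25824}{82 \cdot 5} + \frac{14269}{10879} = \frac{25824}{410} + 14269 \cdot \frac{1}{10879} = 25824 \cdot \frac{1}{410} + \frac{14269}{10879} = \frac{12912}{205} + \frac{14269}{10879} = \frac{143394793}{2230195}$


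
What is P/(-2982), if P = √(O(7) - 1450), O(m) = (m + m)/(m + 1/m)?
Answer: -I*√36201/14910 ≈ -0.012761*I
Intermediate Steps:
O(m) = 2*m/(m + 1/m) (O(m) = (2*m)/(m + 1/m) = 2*m/(m + 1/m))
P = I*√36201/5 (P = √(2*7²/(1 + 7²) - 1450) = √(2*49/(1 + 49) - 1450) = √(2*49/50 - 1450) = √(2*49*(1/50) - 1450) = √(49/25 - 1450) = √(-36201/25) = I*√36201/5 ≈ 38.053*I)
P/(-2982) = (I*√36201/5)/(-2982) = (I*√36201/5)*(-1/2982) = -I*√36201/14910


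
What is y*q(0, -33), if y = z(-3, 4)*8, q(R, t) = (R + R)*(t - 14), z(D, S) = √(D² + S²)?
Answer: 0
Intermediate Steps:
q(R, t) = 2*R*(-14 + t) (q(R, t) = (2*R)*(-14 + t) = 2*R*(-14 + t))
y = 40 (y = √((-3)² + 4²)*8 = √(9 + 16)*8 = √25*8 = 5*8 = 40)
y*q(0, -33) = 40*(2*0*(-14 - 33)) = 40*(2*0*(-47)) = 40*0 = 0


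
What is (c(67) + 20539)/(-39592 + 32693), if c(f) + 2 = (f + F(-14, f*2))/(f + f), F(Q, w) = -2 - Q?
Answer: -2752037/924466 ≈ -2.9769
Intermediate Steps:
c(f) = -2 + (12 + f)/(2*f) (c(f) = -2 + (f + (-2 - 1*(-14)))/(f + f) = -2 + (f + (-2 + 14))/((2*f)) = -2 + (f + 12)*(1/(2*f)) = -2 + (12 + f)*(1/(2*f)) = -2 + (12 + f)/(2*f))
(c(67) + 20539)/(-39592 + 32693) = ((-3/2 + 6/67) + 20539)/(-39592 + 32693) = ((-3/2 + 6*(1/67)) + 20539)/(-6899) = ((-3/2 + 6/67) + 20539)*(-1/6899) = (-189/134 + 20539)*(-1/6899) = (2752037/134)*(-1/6899) = -2752037/924466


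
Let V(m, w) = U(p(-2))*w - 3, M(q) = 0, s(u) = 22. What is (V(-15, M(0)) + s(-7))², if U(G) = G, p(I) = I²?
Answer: 361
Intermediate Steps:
V(m, w) = -3 + 4*w (V(m, w) = (-2)²*w - 3 = 4*w - 3 = -3 + 4*w)
(V(-15, M(0)) + s(-7))² = ((-3 + 4*0) + 22)² = ((-3 + 0) + 22)² = (-3 + 22)² = 19² = 361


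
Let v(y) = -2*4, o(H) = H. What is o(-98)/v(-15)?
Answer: 49/4 ≈ 12.250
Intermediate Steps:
v(y) = -8
o(-98)/v(-15) = -98/(-8) = -98*(-⅛) = 49/4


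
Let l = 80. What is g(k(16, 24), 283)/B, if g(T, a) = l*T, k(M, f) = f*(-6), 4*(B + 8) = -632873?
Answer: 9216/126581 ≈ 0.072807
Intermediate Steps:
B = -632905/4 (B = -8 + (¼)*(-632873) = -8 - 632873/4 = -632905/4 ≈ -1.5823e+5)
k(M, f) = -6*f
g(T, a) = 80*T
g(k(16, 24), 283)/B = (80*(-6*24))/(-632905/4) = (80*(-144))*(-4/632905) = -11520*(-4/632905) = 9216/126581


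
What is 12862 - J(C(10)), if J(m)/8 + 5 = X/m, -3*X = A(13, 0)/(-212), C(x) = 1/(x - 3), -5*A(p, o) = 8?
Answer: 10257202/795 ≈ 12902.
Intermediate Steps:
A(p, o) = -8/5 (A(p, o) = -⅕*8 = -8/5)
C(x) = 1/(-3 + x)
X = -2/795 (X = -(-8)/(15*(-212)) = -(-8)*(-1)/(15*212) = -⅓*2/265 = -2/795 ≈ -0.0025157)
J(m) = -40 - 16/(795*m) (J(m) = -40 + 8*(-2/(795*m)) = -40 - 16/(795*m))
12862 - J(C(10)) = 12862 - (-40 - 16/(795*(1/(-3 + 10)))) = 12862 - (-40 - 16/(795*(1/7))) = 12862 - (-40 - 16/(795*⅐)) = 12862 - (-40 - 16/795*7) = 12862 - (-40 - 112/795) = 12862 - 1*(-31912/795) = 12862 + 31912/795 = 10257202/795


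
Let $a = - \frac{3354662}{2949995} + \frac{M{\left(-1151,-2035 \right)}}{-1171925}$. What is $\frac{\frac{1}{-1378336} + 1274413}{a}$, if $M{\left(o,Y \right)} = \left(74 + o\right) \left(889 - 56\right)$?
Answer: $- \frac{1214552764398281668083525}{354191222468921696} \approx -3.4291 \cdot 10^{6}$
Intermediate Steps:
$M{\left(o,Y \right)} = 61642 + 833 o$ ($M{\left(o,Y \right)} = \left(74 + o\right) 833 = 61642 + 833 o$)
$a = - \frac{256970160011}{691434578075}$ ($a = - \frac{3354662}{2949995} + \frac{61642 + 833 \left(-1151\right)}{-1171925} = \left(-3354662\right) \frac{1}{2949995} + \left(61642 - 958783\right) \left(- \frac{1}{1171925}\right) = - \frac{3354662}{2949995} - - \frac{897141}{1171925} = - \frac{3354662}{2949995} + \frac{897141}{1171925} = - \frac{256970160011}{691434578075} \approx -0.37165$)
$\frac{\frac{1}{-1378336} + 1274413}{a} = \frac{\frac{1}{-1378336} + 1274413}{- \frac{256970160011}{691434578075}} = \left(- \frac{1}{1378336} + 1274413\right) \left(- \frac{691434578075}{256970160011}\right) = \frac{1756569316767}{1378336} \left(- \frac{691434578075}{256970160011}\right) = - \frac{1214552764398281668083525}{354191222468921696}$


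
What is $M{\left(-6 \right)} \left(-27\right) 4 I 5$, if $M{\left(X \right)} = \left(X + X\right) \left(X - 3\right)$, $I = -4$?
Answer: $233280$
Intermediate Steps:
$M{\left(X \right)} = 2 X \left(-3 + X\right)$
$M{\left(-6 \right)} \left(-27\right) 4 I 5 = 2 \left(-6\right) \left(-3 - 6\right) \left(-27\right) 4 \left(-4\right) 5 = 2 \left(-6\right) \left(-9\right) \left(-27\right) \left(\left(-16\right) 5\right) = 108 \left(-27\right) \left(-80\right) = \left(-2916\right) \left(-80\right) = 233280$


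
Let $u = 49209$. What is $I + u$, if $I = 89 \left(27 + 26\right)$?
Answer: $53926$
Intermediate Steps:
$I = 4717$ ($I = 89 \cdot 53 = 4717$)
$I + u = 4717 + 49209 = 53926$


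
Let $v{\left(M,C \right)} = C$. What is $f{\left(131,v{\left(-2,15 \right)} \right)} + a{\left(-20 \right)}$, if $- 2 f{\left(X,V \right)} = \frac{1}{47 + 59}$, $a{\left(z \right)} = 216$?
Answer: $\frac{45791}{212} \approx 216.0$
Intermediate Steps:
$f{\left(X,V \right)} = - \frac{1}{212}$ ($f{\left(X,V \right)} = - \frac{1}{2 \left(47 + 59\right)} = - \frac{1}{2 \cdot 106} = \left(- \frac{1}{2}\right) \frac{1}{106} = - \frac{1}{212}$)
$f{\left(131,v{\left(-2,15 \right)} \right)} + a{\left(-20 \right)} = - \frac{1}{212} + 216 = \frac{45791}{212}$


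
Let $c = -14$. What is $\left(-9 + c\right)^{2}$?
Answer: $529$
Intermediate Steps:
$\left(-9 + c\right)^{2} = \left(-9 - 14\right)^{2} = \left(-23\right)^{2} = 529$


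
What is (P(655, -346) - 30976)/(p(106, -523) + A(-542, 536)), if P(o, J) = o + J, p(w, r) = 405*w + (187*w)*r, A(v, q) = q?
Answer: 30667/10323440 ≈ 0.0029706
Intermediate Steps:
p(w, r) = 405*w + 187*r*w
P(o, J) = J + o
(P(655, -346) - 30976)/(p(106, -523) + A(-542, 536)) = ((-346 + 655) - 30976)/(106*(405 + 187*(-523)) + 536) = (309 - 30976)/(106*(405 - 97801) + 536) = -30667/(106*(-97396) + 536) = -30667/(-10323976 + 536) = -30667/(-10323440) = -30667*(-1/10323440) = 30667/10323440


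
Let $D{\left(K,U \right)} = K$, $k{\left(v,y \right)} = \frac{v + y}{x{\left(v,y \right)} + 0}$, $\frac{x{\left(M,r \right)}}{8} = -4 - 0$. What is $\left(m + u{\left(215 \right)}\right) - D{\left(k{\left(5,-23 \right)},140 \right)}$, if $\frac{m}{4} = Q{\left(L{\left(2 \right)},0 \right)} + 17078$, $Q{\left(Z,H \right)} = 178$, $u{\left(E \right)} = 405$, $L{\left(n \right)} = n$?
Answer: $\frac{1110855}{16} \approx 69429.0$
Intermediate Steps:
$x{\left(M,r \right)} = -32$ ($x{\left(M,r \right)} = 8 \left(-4 - 0\right) = 8 \left(-4 + 0\right) = 8 \left(-4\right) = -32$)
$k{\left(v,y \right)} = - \frac{v}{32} - \frac{y}{32}$ ($k{\left(v,y \right)} = \frac{v + y}{-32 + 0} = \frac{v + y}{-32} = \left(v + y\right) \left(- \frac{1}{32}\right) = - \frac{v}{32} - \frac{y}{32}$)
$m = 69024$ ($m = 4 \left(178 + 17078\right) = 4 \cdot 17256 = 69024$)
$\left(m + u{\left(215 \right)}\right) - D{\left(k{\left(5,-23 \right)},140 \right)} = \left(69024 + 405\right) - \left(\left(- \frac{1}{32}\right) 5 - - \frac{23}{32}\right) = 69429 - \left(- \frac{5}{32} + \frac{23}{32}\right) = 69429 - \frac{9}{16} = \frac{1110855}{16}$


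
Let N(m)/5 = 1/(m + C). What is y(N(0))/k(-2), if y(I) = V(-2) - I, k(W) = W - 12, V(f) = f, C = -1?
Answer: -3/14 ≈ -0.21429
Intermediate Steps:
k(W) = -12 + W
N(m) = 5/(-1 + m) (N(m) = 5/(m - 1) = 5/(-1 + m))
y(I) = -2 - I
y(N(0))/k(-2) = (-2 - 5/(-1 + 0))/(-12 - 2) = (-2 - 5/(-1))/(-14) = (-2 - 5*(-1))*(-1/14) = (-2 - 1*(-5))*(-1/14) = (-2 + 5)*(-1/14) = 3*(-1/14) = -3/14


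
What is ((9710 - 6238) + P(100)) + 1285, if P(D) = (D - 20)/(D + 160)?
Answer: 61845/13 ≈ 4757.3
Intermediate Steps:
P(D) = (-20 + D)/(160 + D)
((9710 - 6238) + P(100)) + 1285 = ((9710 - 6238) + (-20 + 100)/(160 + 100)) + 1285 = (3472 + 80/260) + 1285 = (3472 + (1/260)*80) + 1285 = (3472 + 4/13) + 1285 = 45140/13 + 1285 = 61845/13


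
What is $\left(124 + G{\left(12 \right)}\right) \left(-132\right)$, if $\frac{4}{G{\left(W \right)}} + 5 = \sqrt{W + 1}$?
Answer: $-16148 + 44 \sqrt{13} \approx -15989.0$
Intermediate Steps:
$G{\left(W \right)} = \frac{4}{-5 + \sqrt{1 + W}}$ ($G{\left(W \right)} = \frac{4}{-5 + \sqrt{W + 1}} = \frac{4}{-5 + \sqrt{1 + W}}$)
$\left(124 + G{\left(12 \right)}\right) \left(-132\right) = \left(124 + \frac{4}{-5 + \sqrt{1 + 12}}\right) \left(-132\right) = \left(124 + \frac{4}{-5 + \sqrt{13}}\right) \left(-132\right) = -16368 - \frac{528}{-5 + \sqrt{13}}$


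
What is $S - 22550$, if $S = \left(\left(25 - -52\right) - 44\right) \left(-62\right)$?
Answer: $-24596$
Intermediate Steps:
$S = -2046$ ($S = \left(\left(25 + 52\right) - 44\right) \left(-62\right) = \left(77 - 44\right) \left(-62\right) = 33 \left(-62\right) = -2046$)
$S - 22550 = -2046 - 22550 = -24596$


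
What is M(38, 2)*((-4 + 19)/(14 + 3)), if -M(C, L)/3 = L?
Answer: -90/17 ≈ -5.2941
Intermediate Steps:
M(C, L) = -3*L
M(38, 2)*((-4 + 19)/(14 + 3)) = (-3*2)*((-4 + 19)/(14 + 3)) = -90/17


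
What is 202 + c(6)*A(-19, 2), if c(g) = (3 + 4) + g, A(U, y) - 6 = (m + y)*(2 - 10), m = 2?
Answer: -136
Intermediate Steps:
A(U, y) = -10 - 8*y (A(U, y) = 6 + (2 + y)*(2 - 10) = 6 + (2 + y)*(-8) = 6 + (-16 - 8*y) = -10 - 8*y)
c(g) = 7 + g
202 + c(6)*A(-19, 2) = 202 + (7 + 6)*(-10 - 8*2) = 202 + 13*(-10 - 16) = 202 + 13*(-26) = 202 - 338 = -136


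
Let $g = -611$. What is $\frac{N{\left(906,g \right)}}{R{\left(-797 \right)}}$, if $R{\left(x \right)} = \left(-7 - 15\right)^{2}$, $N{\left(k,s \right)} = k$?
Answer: $\frac{453}{242} \approx 1.8719$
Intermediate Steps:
$R{\left(x \right)} = 484$ ($R{\left(x \right)} = \left(-22\right)^{2} = 484$)
$\frac{N{\left(906,g \right)}}{R{\left(-797 \right)}} = \frac{906}{484} = 906 \cdot \frac{1}{484} = \frac{453}{242}$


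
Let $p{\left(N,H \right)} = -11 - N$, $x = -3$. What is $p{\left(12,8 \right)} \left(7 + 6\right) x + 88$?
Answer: $985$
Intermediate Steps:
$p{\left(12,8 \right)} \left(7 + 6\right) x + 88 = \left(-11 - 12\right) \left(7 + 6\right) \left(-3\right) + 88 = \left(-11 - 12\right) 13 \left(-3\right) + 88 = \left(-23\right) \left(-39\right) + 88 = 897 + 88 = 985$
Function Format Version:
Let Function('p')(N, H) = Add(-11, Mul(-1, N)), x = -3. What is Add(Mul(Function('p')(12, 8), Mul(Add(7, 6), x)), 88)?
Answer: 985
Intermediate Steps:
Add(Mul(Function('p')(12, 8), Mul(Add(7, 6), x)), 88) = Add(Mul(Add(-11, Mul(-1, 12)), Mul(Add(7, 6), -3)), 88) = Add(Mul(Add(-11, -12), Mul(13, -3)), 88) = Add(Mul(-23, -39), 88) = Add(897, 88) = 985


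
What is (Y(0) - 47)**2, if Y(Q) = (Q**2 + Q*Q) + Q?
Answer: 2209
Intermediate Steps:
Y(Q) = Q + 2*Q**2 (Y(Q) = (Q**2 + Q**2) + Q = 2*Q**2 + Q = Q + 2*Q**2)
(Y(0) - 47)**2 = (0*(1 + 2*0) - 47)**2 = (0*(1 + 0) - 47)**2 = (0*1 - 47)**2 = (0 - 47)**2 = (-47)**2 = 2209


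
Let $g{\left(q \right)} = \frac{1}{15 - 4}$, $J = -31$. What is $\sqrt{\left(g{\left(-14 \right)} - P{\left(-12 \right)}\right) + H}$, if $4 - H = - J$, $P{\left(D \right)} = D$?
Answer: $\frac{2 i \sqrt{451}}{11} \approx 3.8612 i$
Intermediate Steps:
$g{\left(q \right)} = \frac{1}{11}$
$H = -27$ ($H = 4 - \left(-1\right) \left(-31\right) = 4 - 31 = -27$)
$\sqrt{\left(g{\left(-14 \right)} - P{\left(-12 \right)}\right) + H} = \sqrt{\left(\frac{1}{11} - -12\right) - 27} = \sqrt{\left(\frac{1}{11} + 12\right) - 27} = \sqrt{\frac{133}{11} - 27} = \sqrt{- \frac{164}{11}} = \frac{2 i \sqrt{451}}{11}$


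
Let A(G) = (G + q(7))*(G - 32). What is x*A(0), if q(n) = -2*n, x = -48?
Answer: -21504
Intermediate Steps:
A(G) = (-32 + G)*(-14 + G) (A(G) = (G - 2*7)*(G - 32) = (G - 14)*(-32 + G) = (-14 + G)*(-32 + G) = (-32 + G)*(-14 + G))
x*A(0) = -48*(448 + 0² - 46*0) = -48*(448 + 0 + 0) = -48*448 = -21504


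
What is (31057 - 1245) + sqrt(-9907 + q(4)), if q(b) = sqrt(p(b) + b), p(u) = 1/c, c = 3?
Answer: 29812 + sqrt(-89163 + 3*sqrt(39))/3 ≈ 29812.0 + 99.523*I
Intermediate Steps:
p(u) = 1/3
q(b) = sqrt(1/3 + b)
(31057 - 1245) + sqrt(-9907 + q(4)) = (31057 - 1245) + sqrt(-9907 + sqrt(3 + 9*4)/3) = 29812 + sqrt(-9907 + sqrt(3 + 36)/3) = 29812 + sqrt(-9907 + sqrt(39)/3)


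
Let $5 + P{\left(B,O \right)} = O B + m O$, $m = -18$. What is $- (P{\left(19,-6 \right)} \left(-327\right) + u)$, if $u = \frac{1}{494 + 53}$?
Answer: $- \frac{1967560}{547} \approx -3597.0$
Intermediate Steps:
$P{\left(B,O \right)} = -5 - 18 O + B O$ ($P{\left(B,O \right)} = -5 + \left(O B - 18 O\right) = -5 + \left(B O - 18 O\right) = -5 + \left(- 18 O + B O\right) = -5 - 18 O + B O$)
$u = \frac{1}{547} \approx 0.0018282$
$- (P{\left(19,-6 \right)} \left(-327\right) + u) = - (\left(-5 - -108 + 19 \left(-6\right)\right) \left(-327\right) + \frac{1}{547}) = - (\left(-5 + 108 - 114\right) \left(-327\right) + \frac{1}{547}) = - (\left(-11\right) \left(-327\right) + \frac{1}{547}) = - (3597 + \frac{1}{547}) = \left(-1\right) \frac{1967560}{547} = - \frac{1967560}{547}$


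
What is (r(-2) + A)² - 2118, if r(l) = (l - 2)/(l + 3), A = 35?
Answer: -1157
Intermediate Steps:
r(l) = (-2 + l)/(3 + l)
(r(-2) + A)² - 2118 = ((-2 - 2)/(3 - 2) + 35)² - 2118 = (-4/1 + 35)² - 2118 = (1*(-4) + 35)² - 2118 = (-4 + 35)² - 2118 = 31² - 2118 = 961 - 2118 = -1157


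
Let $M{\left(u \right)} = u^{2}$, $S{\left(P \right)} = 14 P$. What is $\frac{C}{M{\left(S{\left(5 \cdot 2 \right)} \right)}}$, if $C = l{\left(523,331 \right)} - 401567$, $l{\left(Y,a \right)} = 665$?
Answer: $- \frac{200451}{9800} \approx -20.454$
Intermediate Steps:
$C = -400902$ ($C = 665 - 401567 = -400902$)
$\frac{C}{M{\left(S{\left(5 \cdot 2 \right)} \right)}} = - \frac{400902}{\left(14 \cdot 5 \cdot 2\right)^{2}} = - \frac{400902}{\left(14 \cdot 10\right)^{2}} = - \frac{400902}{140^{2}} = - \frac{400902}{19600} = \left(-400902\right) \frac{1}{19600} = - \frac{200451}{9800}$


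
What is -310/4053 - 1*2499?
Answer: -10128757/4053 ≈ -2499.1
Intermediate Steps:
-310/4053 - 1*2499 = -310*1/4053 - 2499 = -310/4053 - 2499 = -10128757/4053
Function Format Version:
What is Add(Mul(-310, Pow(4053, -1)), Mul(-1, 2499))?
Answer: Rational(-10128757, 4053) ≈ -2499.1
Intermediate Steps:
Add(Mul(-310, Pow(4053, -1)), Mul(-1, 2499)) = Add(Mul(-310, Rational(1, 4053)), -2499) = Add(Rational(-310, 4053), -2499) = Rational(-10128757, 4053)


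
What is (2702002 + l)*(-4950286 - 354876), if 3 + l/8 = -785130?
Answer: 18987503718044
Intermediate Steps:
l = -6281064 (l = -24 + 8*(-785130) = -24 - 6281040 = -6281064)
(2702002 + l)*(-4950286 - 354876) = (2702002 - 6281064)*(-4950286 - 354876) = -3579062*(-5305162) = 18987503718044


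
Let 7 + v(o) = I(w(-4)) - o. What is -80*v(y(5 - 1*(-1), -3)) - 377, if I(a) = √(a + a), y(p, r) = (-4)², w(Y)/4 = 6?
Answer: 1463 - 320*√3 ≈ 908.74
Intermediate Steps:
w(Y) = 24 (w(Y) = 4*6 = 24)
y(p, r) = 16
I(a) = √2*√a (I(a) = √(2*a) = √2*√a)
v(o) = -7 - o + 4*√3 (v(o) = -7 + (√2*√24 - o) = -7 + (√2*(2*√6) - o) = -7 + (4*√3 - o) = -7 + (-o + 4*√3) = -7 - o + 4*√3)
-80*v(y(5 - 1*(-1), -3)) - 377 = -80*(-7 - 1*16 + 4*√3) - 377 = -80*(-7 - 16 + 4*√3) - 377 = -80*(-23 + 4*√3) - 377 = (1840 - 320*√3) - 377 = 1463 - 320*√3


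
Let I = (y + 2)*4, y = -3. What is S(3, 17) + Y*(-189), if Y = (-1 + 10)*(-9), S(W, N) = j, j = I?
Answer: 15305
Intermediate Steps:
I = -4 (I = (-3 + 2)*4 = -1*4 = -4)
j = -4
S(W, N) = -4
Y = -81 (Y = 9*(-9) = -81)
S(3, 17) + Y*(-189) = -4 - 81*(-189) = -4 + 15309 = 15305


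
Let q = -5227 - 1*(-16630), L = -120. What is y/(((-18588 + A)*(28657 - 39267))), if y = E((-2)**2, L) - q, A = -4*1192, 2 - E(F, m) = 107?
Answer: -2877/61951790 ≈ -4.6439e-5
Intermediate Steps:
E(F, m) = -105 (E(F, m) = 2 - 1*107 = 2 - 107 = -105)
A = -4768
q = 11403 (q = -5227 + 16630 = 11403)
y = -11508 (y = -105 - 1*11403 = -105 - 11403 = -11508)
y/(((-18588 + A)*(28657 - 39267))) = -11508*1/((-18588 - 4768)*(28657 - 39267)) = -11508/((-23356*(-10610))) = -11508/247807160 = -11508*1/247807160 = -2877/61951790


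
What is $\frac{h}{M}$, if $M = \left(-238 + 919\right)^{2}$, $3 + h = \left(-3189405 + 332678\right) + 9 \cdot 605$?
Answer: $- \frac{2851285}{463761} \approx -6.1482$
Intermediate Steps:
$h = -2851285$ ($h = -3 + \left(\left(-3189405 + 332678\right) + 9 \cdot 605\right) = -3 + \left(-2856727 + 5445\right) = -3 - 2851282 = -2851285$)
$M = 463761$ ($M = 681^{2} = 463761$)
$\frac{h}{M} = - \frac{2851285}{463761}$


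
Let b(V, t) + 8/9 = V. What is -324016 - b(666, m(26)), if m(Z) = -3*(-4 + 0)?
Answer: -2922130/9 ≈ -3.2468e+5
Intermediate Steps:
m(Z) = 12 (m(Z) = -3*(-4) = 12)
b(V, t) = -8/9 + V
-324016 - b(666, m(26)) = -324016 - (-8/9 + 666) = -324016 - 1*5986/9 = -324016 - 5986/9 = -2922130/9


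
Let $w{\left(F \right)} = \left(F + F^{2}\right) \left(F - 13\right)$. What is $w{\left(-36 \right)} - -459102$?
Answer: $397362$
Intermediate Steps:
$w{\left(F \right)} = \left(-13 + F\right) \left(F + F^{2}\right)$ ($w{\left(F \right)} = \left(F + F^{2}\right) \left(-13 + F\right) = \left(-13 + F\right) \left(F + F^{2}\right)$)
$w{\left(-36 \right)} - -459102 = - 36 \left(-13 + \left(-36\right)^{2} - -432\right) - -459102 = - 36 \left(-13 + 1296 + 432\right) + 459102 = \left(-36\right) 1715 + 459102 = -61740 + 459102 = 397362$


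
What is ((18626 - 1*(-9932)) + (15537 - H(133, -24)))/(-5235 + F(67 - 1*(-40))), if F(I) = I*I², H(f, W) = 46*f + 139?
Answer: 18919/609904 ≈ 0.031020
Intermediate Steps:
H(f, W) = 139 + 46*f
F(I) = I³
((18626 - 1*(-9932)) + (15537 - H(133, -24)))/(-5235 + F(67 - 1*(-40))) = ((18626 - 1*(-9932)) + (15537 - (139 + 46*133)))/(-5235 + (67 - 1*(-40))³) = ((18626 + 9932) + (15537 - (139 + 6118)))/(-5235 + (67 + 40)³) = (28558 + (15537 - 1*6257))/(-5235 + 107³) = (28558 + (15537 - 6257))/(-5235 + 1225043) = (28558 + 9280)/1219808 = 37838*(1/1219808) = 18919/609904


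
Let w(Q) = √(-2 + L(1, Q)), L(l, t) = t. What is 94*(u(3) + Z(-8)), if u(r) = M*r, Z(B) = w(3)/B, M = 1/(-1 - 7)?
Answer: -47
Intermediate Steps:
M = -⅛ (M = 1/(-8) = -⅛ ≈ -0.12500)
w(Q) = √(-2 + Q)
Z(B) = 1/B (Z(B) = √(-2 + 3)/B = √1/B = 1/B)
u(r) = -r/8
94*(u(3) + Z(-8)) = 94*(-⅛*3 + 1/(-8)) = 94*(-3/8 - ⅛) = 94*(-½) = -47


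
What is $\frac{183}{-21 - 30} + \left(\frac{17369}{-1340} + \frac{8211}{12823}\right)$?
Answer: $- \frac{4647391119}{292107940} \approx -15.91$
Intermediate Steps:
$\frac{183}{-21 - 30} + \left(\frac{17369}{-1340} + \frac{8211}{12823}\right) = \frac{183}{-51} + \left(17369 \left(- \frac{1}{1340}\right) + 8211 \cdot \frac{1}{12823}\right) = 183 \left(- \frac{1}{51}\right) + \left(- \frac{17369}{1340} + \frac{8211}{12823}\right) = - \frac{61}{17} - \frac{211719947}{17182820} = - \frac{4647391119}{292107940}$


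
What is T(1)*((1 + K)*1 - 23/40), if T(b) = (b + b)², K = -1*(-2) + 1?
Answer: 137/10 ≈ 13.700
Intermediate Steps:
K = 3 (K = 2 + 1 = 3)
T(b) = 4*b² (T(b) = (2*b)² = 4*b²)
T(1)*((1 + K)*1 - 23/40) = (4*1²)*((1 + 3)*1 - 23/40) = (4*1)*(4*1 - 23*1/40) = 4*(4 - 23/40) = 4*(137/40) = 137/10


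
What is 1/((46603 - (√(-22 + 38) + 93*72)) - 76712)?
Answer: -1/36809 ≈ -2.7167e-5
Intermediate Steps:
1/((46603 - (√(-22 + 38) + 93*72)) - 76712) = 1/((46603 - (√16 + 6696)) - 76712) = 1/((46603 - (4 + 6696)) - 76712) = 1/((46603 - 1*6700) - 76712) = 1/((46603 - 6700) - 76712) = 1/(39903 - 76712) = 1/(-36809) = -1/36809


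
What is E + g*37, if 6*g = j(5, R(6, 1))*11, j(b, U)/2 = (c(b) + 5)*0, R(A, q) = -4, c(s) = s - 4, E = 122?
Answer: 122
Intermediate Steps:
c(s) = -4 + s
j(b, U) = 0 (j(b, U) = 2*(((-4 + b) + 5)*0) = 2*((1 + b)*0) = 2*0 = 0)
g = 0 (g = (0*11)/6 = (⅙)*0 = 0)
E + g*37 = 122 + 0*37 = 122 + 0 = 122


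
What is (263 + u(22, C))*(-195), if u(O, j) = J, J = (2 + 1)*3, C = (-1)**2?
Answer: -53040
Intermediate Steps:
C = 1
J = 9 (J = 3*3 = 9)
u(O, j) = 9
(263 + u(22, C))*(-195) = (263 + 9)*(-195) = 272*(-195) = -53040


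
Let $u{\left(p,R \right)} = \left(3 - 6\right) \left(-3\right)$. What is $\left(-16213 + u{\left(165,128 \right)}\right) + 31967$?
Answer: $15763$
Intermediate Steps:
$u{\left(p,R \right)} = 9$ ($u{\left(p,R \right)} = \left(-3\right) \left(-3\right) = 9$)
$\left(-16213 + u{\left(165,128 \right)}\right) + 31967 = \left(-16213 + 9\right) + 31967 = -16204 + 31967 = 15763$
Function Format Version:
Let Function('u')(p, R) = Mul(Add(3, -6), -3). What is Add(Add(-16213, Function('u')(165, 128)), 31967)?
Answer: 15763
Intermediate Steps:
Function('u')(p, R) = 9 (Function('u')(p, R) = Mul(-3, -3) = 9)
Add(Add(-16213, Function('u')(165, 128)), 31967) = Add(Add(-16213, 9), 31967) = Add(-16204, 31967) = 15763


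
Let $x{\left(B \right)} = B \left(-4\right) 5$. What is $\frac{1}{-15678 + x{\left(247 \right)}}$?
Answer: $- \frac{1}{20618} \approx -4.8501 \cdot 10^{-5}$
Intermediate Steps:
$x{\left(B \right)} = - 20 B$ ($x{\left(B \right)} = - 4 B 5 = - 20 B$)
$\frac{1}{-15678 + x{\left(247 \right)}} = \frac{1}{-15678 - 4940} = \frac{1}{-20618} = - \frac{1}{20618}$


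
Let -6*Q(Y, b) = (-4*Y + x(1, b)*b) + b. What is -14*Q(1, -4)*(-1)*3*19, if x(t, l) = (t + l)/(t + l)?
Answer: 1596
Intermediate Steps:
x(t, l) = 1 (x(t, l) = (l + t)/(l + t) = 1)
Q(Y, b) = -b/3 + 2*Y/3 (Q(Y, b) = -((-4*Y + 1*b) + b)/6 = -((-4*Y + b) + b)/6 = -((b - 4*Y) + b)/6 = -(-4*Y + 2*b)/6 = -b/3 + 2*Y/3)
-14*Q(1, -4)*(-1)*3*19 = -14*(-⅓*(-4) + (⅔)*1)*(-1)*3*19 = -14*(4/3 + ⅔)*(-1)*3*19 = -14*2*(-1)*3*19 = -(-28)*3*19 = -14*(-6)*19 = 84*19 = 1596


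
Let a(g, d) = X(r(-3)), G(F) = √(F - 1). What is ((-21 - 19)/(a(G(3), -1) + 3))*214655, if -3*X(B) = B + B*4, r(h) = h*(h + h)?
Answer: 8586200/27 ≈ 3.1801e+5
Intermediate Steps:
r(h) = 2*h² (r(h) = h*(2*h) = 2*h²)
G(F) = √(-1 + F)
X(B) = -5*B/3 (X(B) = -(B + B*4)/3 = -(B + 4*B)/3 = -5*B/3)
a(g, d) = -30 (a(g, d) = -10*(-3)²/3 = -10*9/3 = -5/3*18 = -30)
((-21 - 19)/(a(G(3), -1) + 3))*214655 = ((-21 - 19)/(-30 + 3))*214655 = -40/(-27)*214655 = -40*(-1/27)*214655 = (40/27)*214655 = 8586200/27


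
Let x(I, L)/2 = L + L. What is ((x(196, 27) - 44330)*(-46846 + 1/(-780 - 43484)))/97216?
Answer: 6549882604185/307369216 ≈ 21310.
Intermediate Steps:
x(I, L) = 4*L (x(I, L) = 2*(L + L) = 2*(2*L) = 4*L)
((x(196, 27) - 44330)*(-46846 + 1/(-780 - 43484)))/97216 = ((4*27 - 44330)*(-46846 + 1/(-780 - 43484)))/97216 = ((108 - 44330)*(-46846 + 1/(-44264)))*(1/97216) = -44222*(-46846 - 1/44264)*(1/97216) = -44222*(-2073591345/44264)*(1/97216) = (45849178229295/22132)*(1/97216) = 6549882604185/307369216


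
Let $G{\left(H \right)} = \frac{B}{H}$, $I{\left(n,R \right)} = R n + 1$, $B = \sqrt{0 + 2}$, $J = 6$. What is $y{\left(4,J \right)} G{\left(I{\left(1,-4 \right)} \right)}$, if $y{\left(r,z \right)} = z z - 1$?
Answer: $- \frac{35 \sqrt{2}}{3} \approx -16.499$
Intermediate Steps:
$y{\left(r,z \right)} = -1 + z^{2}$ ($y{\left(r,z \right)} = z^{2} - 1 = -1 + z^{2}$)
$B = \sqrt{2} \approx 1.4142$
$I{\left(n,R \right)} = 1 + R n$
$G{\left(H \right)} = \frac{\sqrt{2}}{H}$
$y{\left(4,J \right)} G{\left(I{\left(1,-4 \right)} \right)} = \left(-1 + 6^{2}\right) \frac{\sqrt{2}}{1 - 4} = \left(-1 + 36\right) \frac{\sqrt{2}}{1 - 4} = 35 \frac{\sqrt{2}}{-3} = 35 \sqrt{2} \left(- \frac{1}{3}\right) = 35 \left(- \frac{\sqrt{2}}{3}\right) = - \frac{35 \sqrt{2}}{3}$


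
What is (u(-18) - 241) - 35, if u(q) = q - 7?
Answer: -301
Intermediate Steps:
u(q) = -7 + q
(u(-18) - 241) - 35 = ((-7 - 18) - 241) - 35 = (-25 - 241) - 35 = -266 - 35 = -301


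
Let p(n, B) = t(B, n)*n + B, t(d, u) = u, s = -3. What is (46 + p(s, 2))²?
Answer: 3249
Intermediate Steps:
p(n, B) = B + n² (p(n, B) = n*n + B = n² + B = B + n²)
(46 + p(s, 2))² = (46 + (2 + (-3)²))² = (46 + (2 + 9))² = (46 + 11)² = 57² = 3249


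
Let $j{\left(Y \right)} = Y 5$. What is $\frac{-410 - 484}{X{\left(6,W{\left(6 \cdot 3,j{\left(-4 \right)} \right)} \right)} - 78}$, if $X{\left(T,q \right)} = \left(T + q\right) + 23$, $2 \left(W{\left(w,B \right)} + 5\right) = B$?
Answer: $\frac{447}{32} \approx 13.969$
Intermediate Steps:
$j{\left(Y \right)} = 5 Y$
$W{\left(w,B \right)} = -5 + \frac{B}{2}$
$X{\left(T,q \right)} = 23 + T + q$
$\frac{-410 - 484}{X{\left(6,W{\left(6 \cdot 3,j{\left(-4 \right)} \right)} \right)} - 78} = \frac{-410 - 484}{\left(23 + 6 + \left(-5 + \frac{5 \left(-4\right)}{2}\right)\right) - 78} = - \frac{894}{\left(23 + 6 + \left(-5 + \frac{1}{2} \left(-20\right)\right)\right) - 78} = - \frac{894}{\left(23 + 6 - 15\right) - 78} = - \frac{894}{14 - 78} = - \frac{894}{-64} = \left(-894\right) \left(- \frac{1}{64}\right) = \frac{447}{32}$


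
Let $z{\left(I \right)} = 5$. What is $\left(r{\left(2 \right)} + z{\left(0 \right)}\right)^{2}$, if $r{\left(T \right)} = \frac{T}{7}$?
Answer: $\frac{1369}{49} \approx 27.939$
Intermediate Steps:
$r{\left(T \right)} = \frac{T}{7}$ ($r{\left(T \right)} = T \frac{1}{7} = \frac{T}{7}$)
$\left(r{\left(2 \right)} + z{\left(0 \right)}\right)^{2} = \left(\frac{1}{7} \cdot 2 + 5\right)^{2} = \left(\frac{2}{7} + 5\right)^{2} = \left(\frac{37}{7}\right)^{2} = \frac{1369}{49}$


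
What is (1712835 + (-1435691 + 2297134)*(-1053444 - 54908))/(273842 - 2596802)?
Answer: 954780359101/2322960 ≈ 4.1102e+5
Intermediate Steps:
(1712835 + (-1435691 + 2297134)*(-1053444 - 54908))/(273842 - 2596802) = (1712835 + 861443*(-1108352))/(-2322960) = (1712835 - 954782071936)*(-1/2322960) = -954780359101*(-1/2322960) = 954780359101/2322960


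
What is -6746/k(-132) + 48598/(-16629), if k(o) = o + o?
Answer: 5519409/243892 ≈ 22.631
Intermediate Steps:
k(o) = 2*o
-6746/k(-132) + 48598/(-16629) = -6746/(2*(-132)) + 48598/(-16629) = -6746/(-264) + 48598*(-1/16629) = -6746*(-1/264) - 48598/16629 = 3373/132 - 48598/16629 = 5519409/243892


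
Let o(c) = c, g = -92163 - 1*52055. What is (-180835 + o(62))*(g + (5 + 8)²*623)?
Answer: 7037673663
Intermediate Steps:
g = -144218 (g = -92163 - 52055 = -144218)
(-180835 + o(62))*(g + (5 + 8)²*623) = (-180835 + 62)*(-144218 + (5 + 8)²*623) = -180773*(-144218 + 13²*623) = -180773*(-144218 + 169*623) = -180773*(-144218 + 105287) = -180773*(-38931) = 7037673663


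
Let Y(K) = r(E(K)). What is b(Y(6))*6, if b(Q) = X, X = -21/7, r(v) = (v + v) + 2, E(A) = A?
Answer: -18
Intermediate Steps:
r(v) = 2 + 2*v (r(v) = 2*v + 2 = 2 + 2*v)
Y(K) = 2 + 2*K
X = -3 (X = -21*⅐ = -3)
b(Q) = -3
b(Y(6))*6 = -3*6 = -18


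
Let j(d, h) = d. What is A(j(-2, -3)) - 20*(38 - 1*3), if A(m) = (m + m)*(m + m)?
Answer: -684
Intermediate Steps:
A(m) = 4*m² (A(m) = (2*m)*(2*m) = 4*m²)
A(j(-2, -3)) - 20*(38 - 1*3) = 4*(-2)² - 20*(38 - 1*3) = 4*4 - 20*(38 - 3) = 16 - 20*35 = 16 - 700 = -684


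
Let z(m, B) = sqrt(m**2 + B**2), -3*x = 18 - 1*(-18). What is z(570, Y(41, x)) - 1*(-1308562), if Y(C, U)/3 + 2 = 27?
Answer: 1308562 + 15*sqrt(1469) ≈ 1.3091e+6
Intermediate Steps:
x = -12 (x = -(18 - 1*(-18))/3 = -(18 + 18)/3 = -1/3*36 = -12)
Y(C, U) = 75 (Y(C, U) = -6 + 3*27 = -6 + 81 = 75)
z(m, B) = sqrt(B**2 + m**2)
z(570, Y(41, x)) - 1*(-1308562) = sqrt(75**2 + 570**2) - 1*(-1308562) = sqrt(5625 + 324900) + 1308562 = sqrt(330525) + 1308562 = 15*sqrt(1469) + 1308562 = 1308562 + 15*sqrt(1469)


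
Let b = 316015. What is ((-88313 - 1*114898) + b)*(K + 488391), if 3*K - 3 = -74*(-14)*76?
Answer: 174159449248/3 ≈ 5.8053e+10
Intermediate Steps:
K = 78739/3 (K = 1 + (-74*(-14)*76)/3 = 1 + (1036*76)/3 = 1 + (⅓)*78736 = 1 + 78736/3 = 78739/3 ≈ 26246.)
((-88313 - 1*114898) + b)*(K + 488391) = ((-88313 - 1*114898) + 316015)*(78739/3 + 488391) = ((-88313 - 114898) + 316015)*(1543912/3) = (-203211 + 316015)*(1543912/3) = 112804*(1543912/3) = 174159449248/3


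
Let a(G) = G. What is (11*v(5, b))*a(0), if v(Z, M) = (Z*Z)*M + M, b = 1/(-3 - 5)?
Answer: 0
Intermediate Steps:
b = -1/8 (b = 1/(-8) = -1/8 ≈ -0.12500)
v(Z, M) = M + M*Z**2 (v(Z, M) = Z**2*M + M = M*Z**2 + M = M + M*Z**2)
(11*v(5, b))*a(0) = (11*(-(1 + 5**2)/8))*0 = (11*(-(1 + 25)/8))*0 = (11*(-1/8*26))*0 = (11*(-13/4))*0 = -143/4*0 = 0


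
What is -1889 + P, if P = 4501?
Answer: 2612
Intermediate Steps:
-1889 + P = -1889 + 4501 = 2612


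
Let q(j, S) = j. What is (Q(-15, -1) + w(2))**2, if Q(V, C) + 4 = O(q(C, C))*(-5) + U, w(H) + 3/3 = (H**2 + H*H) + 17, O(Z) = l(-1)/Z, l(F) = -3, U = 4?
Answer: 81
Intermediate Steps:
O(Z) = -3/Z
w(H) = 16 + 2*H**2 (w(H) = -1 + ((H**2 + H*H) + 17) = -1 + ((H**2 + H**2) + 17) = -1 + (2*H**2 + 17) = -1 + (17 + 2*H**2) = 16 + 2*H**2)
Q(V, C) = 15/C (Q(V, C) = -4 + (-3/C*(-5) + 4) = -4 + (15/C + 4) = -4 + (4 + 15/C) = 15/C)
(Q(-15, -1) + w(2))**2 = (15/(-1) + (16 + 2*2**2))**2 = (15*(-1) + (16 + 2*4))**2 = (-15 + (16 + 8))**2 = (-15 + 24)**2 = 9**2 = 81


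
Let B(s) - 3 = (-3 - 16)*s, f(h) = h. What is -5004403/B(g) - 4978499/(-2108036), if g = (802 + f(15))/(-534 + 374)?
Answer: -1687834198281783/33734900108 ≈ -50032.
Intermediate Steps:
g = -817/160 (g = (802 + 15)/(-534 + 374) = 817/(-160) = 817*(-1/160) = -817/160 ≈ -5.1062)
B(s) = 3 - 19*s (B(s) = 3 + (-3 - 16)*s = 3 - 19*s)
-5004403/B(g) - 4978499/(-2108036) = -5004403/(3 - 19*(-817/160)) - 4978499/(-2108036) = -5004403/(3 + 15523/160) - 4978499*(-1/2108036) = -5004403/16003/160 + 4978499/2108036 = -5004403*160/16003 + 4978499/2108036 = -800704480/16003 + 4978499/2108036 = -1687834198281783/33734900108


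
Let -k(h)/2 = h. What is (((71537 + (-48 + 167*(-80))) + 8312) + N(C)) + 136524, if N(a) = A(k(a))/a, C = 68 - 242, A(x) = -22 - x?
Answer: 17658140/87 ≈ 2.0297e+5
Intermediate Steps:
k(h) = -2*h
C = -174
N(a) = (-22 + 2*a)/a (N(a) = (-22 - (-2)*a)/a = (-22 + 2*a)/a)
(((71537 + (-48 + 167*(-80))) + 8312) + N(C)) + 136524 = (((71537 + (-48 + 167*(-80))) + 8312) + (2 - 22/(-174))) + 136524 = (((71537 + (-48 - 13360)) + 8312) + (2 - 22*(-1/174))) + 136524 = (((71537 - 13408) + 8312) + (2 + 11/87)) + 136524 = ((58129 + 8312) + 185/87) + 136524 = (66441 + 185/87) + 136524 = 5780552/87 + 136524 = 17658140/87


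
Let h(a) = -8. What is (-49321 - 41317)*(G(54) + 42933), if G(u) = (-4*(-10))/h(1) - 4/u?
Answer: -105054336452/27 ≈ -3.8909e+9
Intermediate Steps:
G(u) = -5 - 4/u (G(u) = -4*(-10)/(-8) - 4/u = 40*(-1/8) - 4/u = -5 - 4/u)
(-49321 - 41317)*(G(54) + 42933) = (-49321 - 41317)*((-5 - 4/54) + 42933) = -90638*((-5 - 4*1/54) + 42933) = -90638*((-5 - 2/27) + 42933) = -90638*(-137/27 + 42933) = -90638*1159054/27 = -105054336452/27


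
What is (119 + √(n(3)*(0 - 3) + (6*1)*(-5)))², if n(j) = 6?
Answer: 14113 + 952*I*√3 ≈ 14113.0 + 1648.9*I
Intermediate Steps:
(119 + √(n(3)*(0 - 3) + (6*1)*(-5)))² = (119 + √(6*(0 - 3) + (6*1)*(-5)))² = (119 + √(6*(-3) + 6*(-5)))² = (119 + √(-18 - 30))² = (119 + √(-48))² = (119 + 4*I*√3)²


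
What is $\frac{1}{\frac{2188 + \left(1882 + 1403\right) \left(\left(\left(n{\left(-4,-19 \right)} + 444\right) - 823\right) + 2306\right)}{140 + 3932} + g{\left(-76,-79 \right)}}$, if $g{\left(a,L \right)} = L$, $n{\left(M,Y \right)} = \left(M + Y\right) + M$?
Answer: $\frac{509}{740250} \approx 0.00068761$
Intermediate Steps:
$n{\left(M,Y \right)} = Y + 2 M$
$\frac{1}{\frac{2188 + \left(1882 + 1403\right) \left(\left(\left(n{\left(-4,-19 \right)} + 444\right) - 823\right) + 2306\right)}{140 + 3932} + g{\left(-76,-79 \right)}} = \frac{1}{\frac{2188 + \left(1882 + 1403\right) \left(\left(\left(\left(-19 + 2 \left(-4\right)\right) + 444\right) - 823\right) + 2306\right)}{140 + 3932} - 79} = \frac{1}{\frac{2188 + 3285 \left(\left(\left(\left(-19 - 8\right) + 444\right) - 823\right) + 2306\right)}{4072} - 79} = \frac{1}{\left(2188 + 3285 \left(\left(\left(-27 + 444\right) - 823\right) + 2306\right)\right) \frac{1}{4072} - 79} = \frac{1}{\left(2188 + 3285 \left(\left(417 - 823\right) + 2306\right)\right) \frac{1}{4072} - 79} = \frac{1}{\left(2188 + 3285 \left(-406 + 2306\right)\right) \frac{1}{4072} - 79} = \frac{1}{\left(2188 + 3285 \cdot 1900\right) \frac{1}{4072} - 79} = \frac{1}{\left(2188 + 6241500\right) \frac{1}{4072} - 79} = \frac{1}{6243688 \cdot \frac{1}{4072} - 79} = \frac{1}{\frac{780461}{509} - 79} = \frac{1}{\frac{740250}{509}} = \frac{509}{740250}$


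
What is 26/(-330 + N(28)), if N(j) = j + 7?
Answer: -26/295 ≈ -0.088136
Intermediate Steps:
N(j) = 7 + j
26/(-330 + N(28)) = 26/(-330 + (7 + 28)) = 26/(-330 + 35) = 26/(-295) = -1/295*26 = -26/295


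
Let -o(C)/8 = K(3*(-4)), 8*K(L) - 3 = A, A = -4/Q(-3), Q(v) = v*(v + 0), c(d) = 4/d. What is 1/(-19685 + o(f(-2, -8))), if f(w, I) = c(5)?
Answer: -9/177188 ≈ -5.0794e-5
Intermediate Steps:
f(w, I) = 4/5
Q(v) = v**2 (Q(v) = v*v = v**2)
A = -4/9 (A = -4/((-3)**2) = -4/9 ≈ -0.44444)
K(L) = 23/72 (K(L) = 3/8 + (1/8)*(-4/9) = 3/8 - 1/18 = 23/72)
o(C) = -23/9 (o(C) = -8*23/72 = -23/9)
1/(-19685 + o(f(-2, -8))) = 1/(-19685 - 23/9) = 1/(-177188/9) = -9/177188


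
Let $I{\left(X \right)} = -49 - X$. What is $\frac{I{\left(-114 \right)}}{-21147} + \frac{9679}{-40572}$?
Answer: $- \frac{9872333}{40856004} \approx -0.24164$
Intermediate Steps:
$\frac{I{\left(-114 \right)}}{-21147} + \frac{9679}{-40572} = \frac{-49 - -114}{-21147} + \frac{9679}{-40572} = \left(-49 + 114\right) \left(- \frac{1}{21147}\right) + 9679 \left(- \frac{1}{40572}\right) = 65 \left(- \frac{1}{21147}\right) - \frac{9679}{40572} = - \frac{65}{21147} - \frac{9679}{40572} = - \frac{9872333}{40856004}$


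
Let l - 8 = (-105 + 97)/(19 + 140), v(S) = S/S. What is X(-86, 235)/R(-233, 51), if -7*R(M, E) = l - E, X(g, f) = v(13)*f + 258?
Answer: 548709/6845 ≈ 80.162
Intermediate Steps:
v(S) = 1
l = 1264/159 (l = 8 + (-105 + 97)/(19 + 140) = 8 - 8/159 = 1264/159 ≈ 7.9497)
X(g, f) = 258 + f (X(g, f) = 1*f + 258 = f + 258 = 258 + f)
R(M, E) = -1264/1113 + E/7 (R(M, E) = -(1264/159 - E)/7 = -1264/1113 + E/7)
X(-86, 235)/R(-233, 51) = (258 + 235)/(-1264/1113 + (⅐)*51) = 493/(-1264/1113 + 51/7) = 493/(6845/1113) = 493*(1113/6845) = 548709/6845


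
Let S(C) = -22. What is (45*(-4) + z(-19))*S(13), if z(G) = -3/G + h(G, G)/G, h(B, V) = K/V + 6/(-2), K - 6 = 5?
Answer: 1426810/361 ≈ 3952.4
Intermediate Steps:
K = 11 (K = 6 + 5 = 11)
h(B, V) = -3 + 11/V (h(B, V) = 11/V + 6/(-2) = 11/V + 6*(-½) = 11/V - 3 = -3 + 11/V)
z(G) = -3/G + (-3 + 11/G)/G
(45*(-4) + z(-19))*S(13) = (45*(-4) + (11 - 6*(-19))/(-19)²)*(-22) = (-180 + (11 + 114)/361)*(-22) = (-180 + (1/361)*125)*(-22) = (-180 + 125/361)*(-22) = -64855/361*(-22) = 1426810/361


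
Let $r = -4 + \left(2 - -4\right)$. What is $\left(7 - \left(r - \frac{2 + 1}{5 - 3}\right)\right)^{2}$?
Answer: $\frac{169}{4} \approx 42.25$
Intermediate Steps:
$r = 2$ ($r = -4 + \left(2 + 4\right) = -4 + 6 = 2$)
$\left(7 - \left(r - \frac{2 + 1}{5 - 3}\right)\right)^{2} = \left(7 - \left(2 - \frac{2 + 1}{5 - 3}\right)\right)^{2} = \left(7 - \left(2 - \frac{3}{2}\right)\right)^{2} = \left(7 + \left(3 \cdot \frac{1}{2} - 2\right)\right)^{2} = \left(7 + \left(\frac{3}{2} - 2\right)\right)^{2} = \left(7 - \frac{1}{2}\right)^{2} = \left(\frac{13}{2}\right)^{2} = \frac{169}{4}$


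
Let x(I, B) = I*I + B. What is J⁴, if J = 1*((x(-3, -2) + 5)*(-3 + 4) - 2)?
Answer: 10000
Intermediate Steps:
x(I, B) = B + I² (x(I, B) = I² + B = B + I²)
J = 10 (J = 1*(((-2 + (-3)²) + 5)*(-3 + 4) - 2) = 1*(((-2 + 9) + 5)*1 - 2) = 1*((7 + 5)*1 - 2) = 1*(12*1 - 2) = 1*(12 - 2) = 1*10 = 10)
J⁴ = 10⁴ = 10000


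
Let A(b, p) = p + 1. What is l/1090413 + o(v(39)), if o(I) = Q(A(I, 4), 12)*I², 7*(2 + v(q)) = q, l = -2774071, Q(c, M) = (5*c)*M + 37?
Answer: 229532308646/53430237 ≈ 4295.9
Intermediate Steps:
A(b, p) = 1 + p
Q(c, M) = 37 + 5*M*c (Q(c, M) = 5*M*c + 37 = 37 + 5*M*c)
v(q) = -2 + q/7
o(I) = 337*I² (o(I) = (37 + 5*12*(1 + 4))*I² = (37 + 5*12*5)*I² = (37 + 300)*I² = 337*I²)
l/1090413 + o(v(39)) = -2774071/1090413 + 337*(-2 + (⅐)*39)² = -2774071*1/1090413 + 337*(-2 + 39/7)² = -2774071/1090413 + 337*(25/7)² = -2774071/1090413 + 337*(625/49) = -2774071/1090413 + 210625/49 = 229532308646/53430237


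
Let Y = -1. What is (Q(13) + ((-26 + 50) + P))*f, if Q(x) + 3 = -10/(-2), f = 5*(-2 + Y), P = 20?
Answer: -690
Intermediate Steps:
f = -15 (f = 5*(-2 - 1) = 5*(-3) = -15)
Q(x) = 2 (Q(x) = -3 - 10/(-2) = -3 - 10*(-1/2) = -3 + 5 = 2)
(Q(13) + ((-26 + 50) + P))*f = (2 + ((-26 + 50) + 20))*(-15) = (2 + (24 + 20))*(-15) = (2 + 44)*(-15) = 46*(-15) = -690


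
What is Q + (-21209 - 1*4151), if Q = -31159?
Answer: -56519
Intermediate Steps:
Q + (-21209 - 1*4151) = -31159 + (-21209 - 1*4151) = -31159 + (-21209 - 4151) = -31159 - 25360 = -56519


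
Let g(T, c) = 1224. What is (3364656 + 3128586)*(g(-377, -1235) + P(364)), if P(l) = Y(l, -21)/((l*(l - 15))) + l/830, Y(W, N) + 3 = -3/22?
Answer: 658670372092593687/82845620 ≈ 7.9506e+9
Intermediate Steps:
Y(W, N) = -69/22 (Y(W, N) = -3 - 3/22 = -69/22)
P(l) = l/830 - 69/(22*l*(-15 + l)) (P(l) = -69*1/(l*(l - 15))/22 + l/830 = -69*1/(l*(-15 + l))/22 + l*(1/830) = -69/(22*l*(-15 + l)) + l/830 = l/830 - 69/(22*l*(-15 + l)))
(3364656 + 3128586)*(g(-377, -1235) + P(364)) = (3364656 + 3128586)*(1224 + (1/9130)*(-28635 - 165*364² + 11*364³)/(364*(-15 + 364))) = 6493242*(1224 + (1/9130)*(1/364)*(-28635 - 165*132496 + 11*48228544)/349) = 6493242*(1224 + (1/9130)*(1/364)*(1/349)*(-28635 - 21861840 + 530513984)) = 6493242*(1224 + (1/9130)*(1/364)*(1/349)*508623509) = 6493242*(1224 + 508623509/1159838680) = 6493242*(1420151167829/1159838680) = 658670372092593687/82845620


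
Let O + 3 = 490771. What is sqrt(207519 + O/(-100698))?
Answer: sqrt(526052834282703)/50349 ≈ 455.54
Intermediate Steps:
O = 490768 (O = -3 + 490771 = 490768)
sqrt(207519 + O/(-100698)) = sqrt(207519 + 490768/(-100698)) = sqrt(207519 + 490768*(-1/100698)) = sqrt(207519 - 245384/50349) = sqrt(10448128747/50349) = sqrt(526052834282703)/50349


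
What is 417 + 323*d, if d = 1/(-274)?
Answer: 113935/274 ≈ 415.82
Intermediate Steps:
d = -1/274 ≈ -0.0036496
417 + 323*d = 417 + 323*(-1/274) = 417 - 323/274 = 113935/274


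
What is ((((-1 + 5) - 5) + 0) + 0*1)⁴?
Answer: 1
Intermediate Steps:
((((-1 + 5) - 5) + 0) + 0*1)⁴ = (((4 - 5) + 0) + 0)⁴ = ((-1 + 0) + 0)⁴ = (-1 + 0)⁴ = (-1)⁴ = 1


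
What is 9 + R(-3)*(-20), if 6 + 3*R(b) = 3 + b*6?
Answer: 149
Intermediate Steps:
R(b) = -1 + 2*b (R(b) = -2 + (3 + b*6)/3 = -2 + (3 + 6*b)/3 = -2 + (1 + 2*b) = -1 + 2*b)
9 + R(-3)*(-20) = 9 + (-1 + 2*(-3))*(-20) = 9 + (-1 - 6)*(-20) = 9 - 7*(-20) = 9 + 140 = 149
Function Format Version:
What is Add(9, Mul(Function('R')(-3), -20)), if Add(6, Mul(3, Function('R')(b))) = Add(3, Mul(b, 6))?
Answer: 149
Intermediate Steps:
Function('R')(b) = Add(-1, Mul(2, b)) (Function('R')(b) = Add(-2, Mul(Rational(1, 3), Add(3, Mul(b, 6)))) = Add(-2, Mul(Rational(1, 3), Add(3, Mul(6, b)))) = Add(-2, Add(1, Mul(2, b))) = Add(-1, Mul(2, b)))
Add(9, Mul(Function('R')(-3), -20)) = Add(9, Mul(Add(-1, Mul(2, -3)), -20)) = Add(9, Mul(Add(-1, -6), -20)) = Add(9, Mul(-7, -20)) = Add(9, 140) = 149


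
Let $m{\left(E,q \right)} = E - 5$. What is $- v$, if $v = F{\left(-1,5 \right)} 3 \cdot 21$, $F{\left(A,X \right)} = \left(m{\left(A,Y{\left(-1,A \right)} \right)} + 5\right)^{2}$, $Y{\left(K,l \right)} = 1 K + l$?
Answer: $-63$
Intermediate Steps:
$Y{\left(K,l \right)} = K + l$
$m{\left(E,q \right)} = -5 + E$
$F{\left(A,X \right)} = A^{2}$ ($F{\left(A,X \right)} = \left(\left(-5 + A\right) + 5\right)^{2} = A^{2}$)
$v = 63$ ($v = \left(-1\right)^{2} \cdot 3 \cdot 21 = 1 \cdot 3 \cdot 21 = 3 \cdot 21 = 63$)
$- v = \left(-1\right) 63 = -63$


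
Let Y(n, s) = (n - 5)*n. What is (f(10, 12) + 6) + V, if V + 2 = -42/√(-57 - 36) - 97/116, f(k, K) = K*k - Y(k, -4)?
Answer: 8487/116 + 14*I*√93/31 ≈ 73.164 + 4.3552*I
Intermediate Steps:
Y(n, s) = n*(-5 + n) (Y(n, s) = (-5 + n)*n = n*(-5 + n))
f(k, K) = K*k - k*(-5 + k)
V = -329/116 + 14*I*√93/31 (V = -2 + (-42/√(-57 - 36) - 97/116) = -2 + (-42*(-I*√93/93) - 97*1/116) = -2 + (-42*(-I*√93/93) - 97/116) = -2 + (-(-14)*I*√93/31 - 97/116) = -2 + (14*I*√93/31 - 97/116) = -2 + (-97/116 + 14*I*√93/31) = -329/116 + 14*I*√93/31 ≈ -2.8362 + 4.3552*I)
(f(10, 12) + 6) + V = (10*(5 + 12 - 1*10) + 6) + (-329/116 + 14*I*√93/31) = (10*(5 + 12 - 10) + 6) + (-329/116 + 14*I*√93/31) = (10*7 + 6) + (-329/116 + 14*I*√93/31) = (70 + 6) + (-329/116 + 14*I*√93/31) = 76 + (-329/116 + 14*I*√93/31) = 8487/116 + 14*I*√93/31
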